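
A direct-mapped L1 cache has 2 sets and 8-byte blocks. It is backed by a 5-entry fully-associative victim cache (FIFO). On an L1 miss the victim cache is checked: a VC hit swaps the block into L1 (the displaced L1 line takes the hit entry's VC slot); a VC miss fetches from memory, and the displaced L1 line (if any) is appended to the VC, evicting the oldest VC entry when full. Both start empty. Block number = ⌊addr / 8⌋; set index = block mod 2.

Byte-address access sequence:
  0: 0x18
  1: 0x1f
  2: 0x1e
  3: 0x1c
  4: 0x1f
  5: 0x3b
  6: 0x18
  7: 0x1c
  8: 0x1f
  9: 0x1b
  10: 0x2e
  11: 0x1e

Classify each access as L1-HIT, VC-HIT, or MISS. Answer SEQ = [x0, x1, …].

SEQ = [MISS, L1-HIT, L1-HIT, L1-HIT, L1-HIT, MISS, VC-HIT, L1-HIT, L1-HIT, L1-HIT, MISS, VC-HIT]

  [0] addr=0x18 blk=3 s=1: MISS | VC []
  [1] addr=0x1f blk=3 s=1: L1-HIT | VC []
  [2] addr=0x1e blk=3 s=1: L1-HIT | VC []
  [3] addr=0x1c blk=3 s=1: L1-HIT | VC []
  [4] addr=0x1f blk=3 s=1: L1-HIT | VC []
  [5] addr=0x3b blk=7 s=1: MISS | VC [3]
  [6] addr=0x18 blk=3 s=1: VC-HIT | VC [7]
  [7] addr=0x1c blk=3 s=1: L1-HIT | VC [7]
  [8] addr=0x1f blk=3 s=1: L1-HIT | VC [7]
  [9] addr=0x1b blk=3 s=1: L1-HIT | VC [7]
  [10] addr=0x2e blk=5 s=1: MISS | VC [7, 3]
  [11] addr=0x1e blk=3 s=1: VC-HIT | VC [7, 5]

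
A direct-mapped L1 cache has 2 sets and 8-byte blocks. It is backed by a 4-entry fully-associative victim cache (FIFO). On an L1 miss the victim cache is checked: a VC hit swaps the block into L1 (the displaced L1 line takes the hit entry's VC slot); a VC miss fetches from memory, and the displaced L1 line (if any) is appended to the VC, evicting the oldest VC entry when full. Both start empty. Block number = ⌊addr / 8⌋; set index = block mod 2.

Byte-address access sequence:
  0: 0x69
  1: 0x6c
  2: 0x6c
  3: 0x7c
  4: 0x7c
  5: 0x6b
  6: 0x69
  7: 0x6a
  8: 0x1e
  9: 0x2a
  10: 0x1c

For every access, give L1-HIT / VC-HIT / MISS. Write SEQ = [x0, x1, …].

SEQ = [MISS, L1-HIT, L1-HIT, MISS, L1-HIT, VC-HIT, L1-HIT, L1-HIT, MISS, MISS, VC-HIT]

0: 0x69 (blk 13, set 1) → MISS  vc=[]
1: 0x6c (blk 13, set 1) → L1-HIT  vc=[]
2: 0x6c (blk 13, set 1) → L1-HIT  vc=[]
3: 0x7c (blk 15, set 1) → MISS  vc=[13]
4: 0x7c (blk 15, set 1) → L1-HIT  vc=[13]
5: 0x6b (blk 13, set 1) → VC-HIT  vc=[15]
6: 0x69 (blk 13, set 1) → L1-HIT  vc=[15]
7: 0x6a (blk 13, set 1) → L1-HIT  vc=[15]
8: 0x1e (blk 3, set 1) → MISS  vc=[15, 13]
9: 0x2a (blk 5, set 1) → MISS  vc=[15, 13, 3]
10: 0x1c (blk 3, set 1) → VC-HIT  vc=[15, 13, 5]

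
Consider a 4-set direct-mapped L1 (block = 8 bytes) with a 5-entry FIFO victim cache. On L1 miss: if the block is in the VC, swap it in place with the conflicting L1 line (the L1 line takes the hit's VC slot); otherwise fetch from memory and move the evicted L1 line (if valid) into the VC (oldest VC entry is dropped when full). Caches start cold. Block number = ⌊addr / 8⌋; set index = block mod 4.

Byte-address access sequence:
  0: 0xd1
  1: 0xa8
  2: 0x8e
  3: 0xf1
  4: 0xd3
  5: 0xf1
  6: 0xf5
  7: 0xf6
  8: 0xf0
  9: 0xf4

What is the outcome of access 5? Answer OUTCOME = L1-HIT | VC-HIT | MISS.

  [0] addr=0xd1 blk=26 s=2: MISS | VC []
  [1] addr=0xa8 blk=21 s=1: MISS | VC []
  [2] addr=0x8e blk=17 s=1: MISS | VC [21]
  [3] addr=0xf1 blk=30 s=2: MISS | VC [21, 26]
  [4] addr=0xd3 blk=26 s=2: VC-HIT | VC [21, 30]
  [5] addr=0xf1 blk=30 s=2: VC-HIT | VC [21, 26]
  [6] addr=0xf5 blk=30 s=2: L1-HIT | VC [21, 26]
  [7] addr=0xf6 blk=30 s=2: L1-HIT | VC [21, 26]
  [8] addr=0xf0 blk=30 s=2: L1-HIT | VC [21, 26]
  [9] addr=0xf4 blk=30 s=2: L1-HIT | VC [21, 26]

OUTCOME = VC-HIT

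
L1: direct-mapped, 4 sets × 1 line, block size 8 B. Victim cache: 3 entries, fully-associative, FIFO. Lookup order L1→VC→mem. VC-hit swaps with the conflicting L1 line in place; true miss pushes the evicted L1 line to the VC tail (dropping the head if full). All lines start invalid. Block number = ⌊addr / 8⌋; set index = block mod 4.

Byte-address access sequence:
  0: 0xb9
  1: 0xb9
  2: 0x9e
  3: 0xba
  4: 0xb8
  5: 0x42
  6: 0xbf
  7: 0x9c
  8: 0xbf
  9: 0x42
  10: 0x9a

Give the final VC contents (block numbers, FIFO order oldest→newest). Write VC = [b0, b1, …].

VC = [23]

0: 0xb9 (blk 23, set 3) → MISS  vc=[]
1: 0xb9 (blk 23, set 3) → L1-HIT  vc=[]
2: 0x9e (blk 19, set 3) → MISS  vc=[23]
3: 0xba (blk 23, set 3) → VC-HIT  vc=[19]
4: 0xb8 (blk 23, set 3) → L1-HIT  vc=[19]
5: 0x42 (blk 8, set 0) → MISS  vc=[19]
6: 0xbf (blk 23, set 3) → L1-HIT  vc=[19]
7: 0x9c (blk 19, set 3) → VC-HIT  vc=[23]
8: 0xbf (blk 23, set 3) → VC-HIT  vc=[19]
9: 0x42 (blk 8, set 0) → L1-HIT  vc=[19]
10: 0x9a (blk 19, set 3) → VC-HIT  vc=[23]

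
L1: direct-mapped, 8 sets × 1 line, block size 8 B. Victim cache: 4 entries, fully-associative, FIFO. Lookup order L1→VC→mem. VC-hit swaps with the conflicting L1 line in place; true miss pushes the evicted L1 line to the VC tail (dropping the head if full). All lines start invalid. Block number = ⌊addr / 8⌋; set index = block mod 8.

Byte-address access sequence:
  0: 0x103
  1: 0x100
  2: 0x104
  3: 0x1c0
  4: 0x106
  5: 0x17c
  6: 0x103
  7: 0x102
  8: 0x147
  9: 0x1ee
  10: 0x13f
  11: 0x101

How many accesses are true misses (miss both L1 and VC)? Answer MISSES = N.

MISSES = 6

#0 0x103→b32/s0 MISS; vc=[]
#1 0x100→b32/s0 L1-HIT; vc=[]
#2 0x104→b32/s0 L1-HIT; vc=[]
#3 0x1c0→b56/s0 MISS; vc=[32]
#4 0x106→b32/s0 VC-HIT; vc=[56]
#5 0x17c→b47/s7 MISS; vc=[56]
#6 0x103→b32/s0 L1-HIT; vc=[56]
#7 0x102→b32/s0 L1-HIT; vc=[56]
#8 0x147→b40/s0 MISS; vc=[56,32]
#9 0x1ee→b61/s5 MISS; vc=[56,32]
#10 0x13f→b39/s7 MISS; vc=[56,32,47]
#11 0x101→b32/s0 VC-HIT; vc=[56,40,47]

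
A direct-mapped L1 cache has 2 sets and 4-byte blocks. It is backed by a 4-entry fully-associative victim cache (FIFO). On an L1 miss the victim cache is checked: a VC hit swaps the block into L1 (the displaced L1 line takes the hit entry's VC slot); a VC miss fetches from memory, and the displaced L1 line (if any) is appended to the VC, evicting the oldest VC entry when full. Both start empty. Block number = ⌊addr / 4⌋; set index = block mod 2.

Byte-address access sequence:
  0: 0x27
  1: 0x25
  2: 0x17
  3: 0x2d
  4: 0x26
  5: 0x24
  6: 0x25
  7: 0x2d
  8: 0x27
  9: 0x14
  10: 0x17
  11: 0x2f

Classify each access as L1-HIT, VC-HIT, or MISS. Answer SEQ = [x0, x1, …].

SEQ = [MISS, L1-HIT, MISS, MISS, VC-HIT, L1-HIT, L1-HIT, VC-HIT, VC-HIT, VC-HIT, L1-HIT, VC-HIT]

  [0] addr=0x27 blk=9 s=1: MISS | VC []
  [1] addr=0x25 blk=9 s=1: L1-HIT | VC []
  [2] addr=0x17 blk=5 s=1: MISS | VC [9]
  [3] addr=0x2d blk=11 s=1: MISS | VC [9, 5]
  [4] addr=0x26 blk=9 s=1: VC-HIT | VC [11, 5]
  [5] addr=0x24 blk=9 s=1: L1-HIT | VC [11, 5]
  [6] addr=0x25 blk=9 s=1: L1-HIT | VC [11, 5]
  [7] addr=0x2d blk=11 s=1: VC-HIT | VC [9, 5]
  [8] addr=0x27 blk=9 s=1: VC-HIT | VC [11, 5]
  [9] addr=0x14 blk=5 s=1: VC-HIT | VC [11, 9]
  [10] addr=0x17 blk=5 s=1: L1-HIT | VC [11, 9]
  [11] addr=0x2f blk=11 s=1: VC-HIT | VC [5, 9]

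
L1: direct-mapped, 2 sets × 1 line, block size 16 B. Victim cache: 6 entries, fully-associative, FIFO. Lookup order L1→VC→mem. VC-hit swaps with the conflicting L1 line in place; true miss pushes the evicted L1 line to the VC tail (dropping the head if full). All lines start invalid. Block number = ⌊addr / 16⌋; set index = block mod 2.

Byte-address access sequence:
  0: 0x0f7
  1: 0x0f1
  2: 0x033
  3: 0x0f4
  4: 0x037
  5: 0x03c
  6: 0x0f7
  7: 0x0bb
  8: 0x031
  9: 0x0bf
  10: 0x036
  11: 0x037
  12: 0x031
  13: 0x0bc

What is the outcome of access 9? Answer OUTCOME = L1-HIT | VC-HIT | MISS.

  [0] addr=0xf7 blk=15 s=1: MISS | VC []
  [1] addr=0xf1 blk=15 s=1: L1-HIT | VC []
  [2] addr=0x33 blk=3 s=1: MISS | VC [15]
  [3] addr=0xf4 blk=15 s=1: VC-HIT | VC [3]
  [4] addr=0x37 blk=3 s=1: VC-HIT | VC [15]
  [5] addr=0x3c blk=3 s=1: L1-HIT | VC [15]
  [6] addr=0xf7 blk=15 s=1: VC-HIT | VC [3]
  [7] addr=0xbb blk=11 s=1: MISS | VC [3, 15]
  [8] addr=0x31 blk=3 s=1: VC-HIT | VC [11, 15]
  [9] addr=0xbf blk=11 s=1: VC-HIT | VC [3, 15]
  [10] addr=0x36 blk=3 s=1: VC-HIT | VC [11, 15]
  [11] addr=0x37 blk=3 s=1: L1-HIT | VC [11, 15]
  [12] addr=0x31 blk=3 s=1: L1-HIT | VC [11, 15]
  [13] addr=0xbc blk=11 s=1: VC-HIT | VC [3, 15]

OUTCOME = VC-HIT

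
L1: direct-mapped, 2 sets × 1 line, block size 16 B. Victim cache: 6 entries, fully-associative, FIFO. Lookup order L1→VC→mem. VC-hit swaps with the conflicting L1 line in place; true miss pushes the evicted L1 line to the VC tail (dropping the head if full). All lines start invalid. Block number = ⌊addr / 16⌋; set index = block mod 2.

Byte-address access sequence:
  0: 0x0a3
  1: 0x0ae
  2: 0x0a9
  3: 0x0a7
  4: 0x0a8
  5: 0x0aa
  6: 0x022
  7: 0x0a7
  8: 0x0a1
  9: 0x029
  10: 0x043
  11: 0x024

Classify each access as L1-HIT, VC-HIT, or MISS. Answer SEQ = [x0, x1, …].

0: 0xa3 (blk 10, set 0) → MISS  vc=[]
1: 0xae (blk 10, set 0) → L1-HIT  vc=[]
2: 0xa9 (blk 10, set 0) → L1-HIT  vc=[]
3: 0xa7 (blk 10, set 0) → L1-HIT  vc=[]
4: 0xa8 (blk 10, set 0) → L1-HIT  vc=[]
5: 0xaa (blk 10, set 0) → L1-HIT  vc=[]
6: 0x22 (blk 2, set 0) → MISS  vc=[10]
7: 0xa7 (blk 10, set 0) → VC-HIT  vc=[2]
8: 0xa1 (blk 10, set 0) → L1-HIT  vc=[2]
9: 0x29 (blk 2, set 0) → VC-HIT  vc=[10]
10: 0x43 (blk 4, set 0) → MISS  vc=[10, 2]
11: 0x24 (blk 2, set 0) → VC-HIT  vc=[10, 4]

SEQ = [MISS, L1-HIT, L1-HIT, L1-HIT, L1-HIT, L1-HIT, MISS, VC-HIT, L1-HIT, VC-HIT, MISS, VC-HIT]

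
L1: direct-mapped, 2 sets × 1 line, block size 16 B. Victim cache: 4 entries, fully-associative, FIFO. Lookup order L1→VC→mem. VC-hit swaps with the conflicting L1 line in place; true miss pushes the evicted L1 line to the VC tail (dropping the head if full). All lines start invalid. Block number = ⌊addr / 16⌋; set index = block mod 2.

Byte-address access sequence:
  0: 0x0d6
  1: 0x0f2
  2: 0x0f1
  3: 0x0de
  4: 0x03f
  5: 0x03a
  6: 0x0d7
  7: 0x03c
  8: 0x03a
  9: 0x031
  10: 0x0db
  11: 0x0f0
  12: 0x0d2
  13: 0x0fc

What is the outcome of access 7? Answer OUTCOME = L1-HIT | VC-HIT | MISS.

OUTCOME = VC-HIT

0: 0xd6 (blk 13, set 1) → MISS  vc=[]
1: 0xf2 (blk 15, set 1) → MISS  vc=[13]
2: 0xf1 (blk 15, set 1) → L1-HIT  vc=[13]
3: 0xde (blk 13, set 1) → VC-HIT  vc=[15]
4: 0x3f (blk 3, set 1) → MISS  vc=[15, 13]
5: 0x3a (blk 3, set 1) → L1-HIT  vc=[15, 13]
6: 0xd7 (blk 13, set 1) → VC-HIT  vc=[15, 3]
7: 0x3c (blk 3, set 1) → VC-HIT  vc=[15, 13]
8: 0x3a (blk 3, set 1) → L1-HIT  vc=[15, 13]
9: 0x31 (blk 3, set 1) → L1-HIT  vc=[15, 13]
10: 0xdb (blk 13, set 1) → VC-HIT  vc=[15, 3]
11: 0xf0 (blk 15, set 1) → VC-HIT  vc=[13, 3]
12: 0xd2 (blk 13, set 1) → VC-HIT  vc=[15, 3]
13: 0xfc (blk 15, set 1) → VC-HIT  vc=[13, 3]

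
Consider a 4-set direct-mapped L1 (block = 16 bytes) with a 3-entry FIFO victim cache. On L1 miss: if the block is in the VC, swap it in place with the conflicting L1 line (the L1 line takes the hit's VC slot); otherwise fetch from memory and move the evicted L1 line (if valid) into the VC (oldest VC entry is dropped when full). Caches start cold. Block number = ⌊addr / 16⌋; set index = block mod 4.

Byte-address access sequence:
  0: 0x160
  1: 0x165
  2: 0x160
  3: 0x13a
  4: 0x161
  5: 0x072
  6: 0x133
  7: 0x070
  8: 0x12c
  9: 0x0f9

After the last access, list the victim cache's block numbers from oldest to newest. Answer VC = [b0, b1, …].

VC = [19, 22, 7]

  [0] addr=0x160 blk=22 s=2: MISS | VC []
  [1] addr=0x165 blk=22 s=2: L1-HIT | VC []
  [2] addr=0x160 blk=22 s=2: L1-HIT | VC []
  [3] addr=0x13a blk=19 s=3: MISS | VC []
  [4] addr=0x161 blk=22 s=2: L1-HIT | VC []
  [5] addr=0x72 blk=7 s=3: MISS | VC [19]
  [6] addr=0x133 blk=19 s=3: VC-HIT | VC [7]
  [7] addr=0x70 blk=7 s=3: VC-HIT | VC [19]
  [8] addr=0x12c blk=18 s=2: MISS | VC [19, 22]
  [9] addr=0xf9 blk=15 s=3: MISS | VC [19, 22, 7]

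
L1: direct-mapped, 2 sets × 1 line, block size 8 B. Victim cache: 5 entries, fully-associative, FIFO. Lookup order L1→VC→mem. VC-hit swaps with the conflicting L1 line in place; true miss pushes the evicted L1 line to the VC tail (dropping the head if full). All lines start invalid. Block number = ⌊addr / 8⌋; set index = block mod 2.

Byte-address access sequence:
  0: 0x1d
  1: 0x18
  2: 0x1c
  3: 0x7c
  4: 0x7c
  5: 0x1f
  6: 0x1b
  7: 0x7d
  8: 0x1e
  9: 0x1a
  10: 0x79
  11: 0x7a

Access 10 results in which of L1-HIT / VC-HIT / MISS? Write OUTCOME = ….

OUTCOME = VC-HIT

#0 0x1d→b3/s1 MISS; vc=[]
#1 0x18→b3/s1 L1-HIT; vc=[]
#2 0x1c→b3/s1 L1-HIT; vc=[]
#3 0x7c→b15/s1 MISS; vc=[3]
#4 0x7c→b15/s1 L1-HIT; vc=[3]
#5 0x1f→b3/s1 VC-HIT; vc=[15]
#6 0x1b→b3/s1 L1-HIT; vc=[15]
#7 0x7d→b15/s1 VC-HIT; vc=[3]
#8 0x1e→b3/s1 VC-HIT; vc=[15]
#9 0x1a→b3/s1 L1-HIT; vc=[15]
#10 0x79→b15/s1 VC-HIT; vc=[3]
#11 0x7a→b15/s1 L1-HIT; vc=[3]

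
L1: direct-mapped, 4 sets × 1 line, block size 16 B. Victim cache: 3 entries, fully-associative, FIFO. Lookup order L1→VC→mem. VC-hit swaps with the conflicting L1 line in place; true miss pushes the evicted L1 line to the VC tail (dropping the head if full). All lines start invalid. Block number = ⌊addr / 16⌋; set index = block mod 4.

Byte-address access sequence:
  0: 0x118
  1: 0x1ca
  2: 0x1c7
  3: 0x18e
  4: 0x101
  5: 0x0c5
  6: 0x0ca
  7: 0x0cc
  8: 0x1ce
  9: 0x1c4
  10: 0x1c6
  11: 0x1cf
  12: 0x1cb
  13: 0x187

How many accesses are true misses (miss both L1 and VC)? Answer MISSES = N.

MISSES = 5

0: 0x118 (blk 17, set 1) → MISS  vc=[]
1: 0x1ca (blk 28, set 0) → MISS  vc=[]
2: 0x1c7 (blk 28, set 0) → L1-HIT  vc=[]
3: 0x18e (blk 24, set 0) → MISS  vc=[28]
4: 0x101 (blk 16, set 0) → MISS  vc=[28, 24]
5: 0xc5 (blk 12, set 0) → MISS  vc=[28, 24, 16]
6: 0xca (blk 12, set 0) → L1-HIT  vc=[28, 24, 16]
7: 0xcc (blk 12, set 0) → L1-HIT  vc=[28, 24, 16]
8: 0x1ce (blk 28, set 0) → VC-HIT  vc=[12, 24, 16]
9: 0x1c4 (blk 28, set 0) → L1-HIT  vc=[12, 24, 16]
10: 0x1c6 (blk 28, set 0) → L1-HIT  vc=[12, 24, 16]
11: 0x1cf (blk 28, set 0) → L1-HIT  vc=[12, 24, 16]
12: 0x1cb (blk 28, set 0) → L1-HIT  vc=[12, 24, 16]
13: 0x187 (blk 24, set 0) → VC-HIT  vc=[12, 28, 16]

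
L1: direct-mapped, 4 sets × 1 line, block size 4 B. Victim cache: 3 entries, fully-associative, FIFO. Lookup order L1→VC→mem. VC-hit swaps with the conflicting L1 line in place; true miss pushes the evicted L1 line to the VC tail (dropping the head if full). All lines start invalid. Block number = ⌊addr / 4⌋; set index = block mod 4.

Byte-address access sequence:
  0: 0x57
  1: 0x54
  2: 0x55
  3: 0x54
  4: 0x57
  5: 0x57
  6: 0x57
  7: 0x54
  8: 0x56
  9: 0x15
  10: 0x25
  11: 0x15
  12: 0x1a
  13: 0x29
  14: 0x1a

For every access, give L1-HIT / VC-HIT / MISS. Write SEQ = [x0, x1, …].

  [0] addr=0x57 blk=21 s=1: MISS | VC []
  [1] addr=0x54 blk=21 s=1: L1-HIT | VC []
  [2] addr=0x55 blk=21 s=1: L1-HIT | VC []
  [3] addr=0x54 blk=21 s=1: L1-HIT | VC []
  [4] addr=0x57 blk=21 s=1: L1-HIT | VC []
  [5] addr=0x57 blk=21 s=1: L1-HIT | VC []
  [6] addr=0x57 blk=21 s=1: L1-HIT | VC []
  [7] addr=0x54 blk=21 s=1: L1-HIT | VC []
  [8] addr=0x56 blk=21 s=1: L1-HIT | VC []
  [9] addr=0x15 blk=5 s=1: MISS | VC [21]
  [10] addr=0x25 blk=9 s=1: MISS | VC [21, 5]
  [11] addr=0x15 blk=5 s=1: VC-HIT | VC [21, 9]
  [12] addr=0x1a blk=6 s=2: MISS | VC [21, 9]
  [13] addr=0x29 blk=10 s=2: MISS | VC [21, 9, 6]
  [14] addr=0x1a blk=6 s=2: VC-HIT | VC [21, 9, 10]

SEQ = [MISS, L1-HIT, L1-HIT, L1-HIT, L1-HIT, L1-HIT, L1-HIT, L1-HIT, L1-HIT, MISS, MISS, VC-HIT, MISS, MISS, VC-HIT]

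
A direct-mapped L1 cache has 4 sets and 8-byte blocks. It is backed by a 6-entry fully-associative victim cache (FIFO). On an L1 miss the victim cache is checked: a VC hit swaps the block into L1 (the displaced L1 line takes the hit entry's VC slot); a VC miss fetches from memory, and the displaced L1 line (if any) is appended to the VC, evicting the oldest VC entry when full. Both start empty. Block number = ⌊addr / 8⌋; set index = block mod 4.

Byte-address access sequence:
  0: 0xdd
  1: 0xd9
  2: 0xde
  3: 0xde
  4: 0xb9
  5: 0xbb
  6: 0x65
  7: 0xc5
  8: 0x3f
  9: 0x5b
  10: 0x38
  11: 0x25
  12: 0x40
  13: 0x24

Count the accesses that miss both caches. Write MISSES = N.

MISSES = 8

#0 0xdd→b27/s3 MISS; vc=[]
#1 0xd9→b27/s3 L1-HIT; vc=[]
#2 0xde→b27/s3 L1-HIT; vc=[]
#3 0xde→b27/s3 L1-HIT; vc=[]
#4 0xb9→b23/s3 MISS; vc=[27]
#5 0xbb→b23/s3 L1-HIT; vc=[27]
#6 0x65→b12/s0 MISS; vc=[27]
#7 0xc5→b24/s0 MISS; vc=[27,12]
#8 0x3f→b7/s3 MISS; vc=[27,12,23]
#9 0x5b→b11/s3 MISS; vc=[27,12,23,7]
#10 0x38→b7/s3 VC-HIT; vc=[27,12,23,11]
#11 0x25→b4/s0 MISS; vc=[27,12,23,11,24]
#12 0x40→b8/s0 MISS; vc=[27,12,23,11,24,4]
#13 0x24→b4/s0 VC-HIT; vc=[27,12,23,11,24,8]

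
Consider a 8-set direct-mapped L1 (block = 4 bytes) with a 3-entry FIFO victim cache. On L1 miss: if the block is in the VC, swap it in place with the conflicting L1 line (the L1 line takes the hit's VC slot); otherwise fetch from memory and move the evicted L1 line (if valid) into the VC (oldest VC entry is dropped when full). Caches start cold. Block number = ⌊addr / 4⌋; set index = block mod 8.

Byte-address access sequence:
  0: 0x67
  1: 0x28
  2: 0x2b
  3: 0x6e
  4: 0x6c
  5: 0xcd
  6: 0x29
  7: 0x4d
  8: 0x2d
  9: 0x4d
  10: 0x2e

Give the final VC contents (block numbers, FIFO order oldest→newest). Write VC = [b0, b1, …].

VC = [27, 51, 19]

  [0] addr=0x67 blk=25 s=1: MISS | VC []
  [1] addr=0x28 blk=10 s=2: MISS | VC []
  [2] addr=0x2b blk=10 s=2: L1-HIT | VC []
  [3] addr=0x6e blk=27 s=3: MISS | VC []
  [4] addr=0x6c blk=27 s=3: L1-HIT | VC []
  [5] addr=0xcd blk=51 s=3: MISS | VC [27]
  [6] addr=0x29 blk=10 s=2: L1-HIT | VC [27]
  [7] addr=0x4d blk=19 s=3: MISS | VC [27, 51]
  [8] addr=0x2d blk=11 s=3: MISS | VC [27, 51, 19]
  [9] addr=0x4d blk=19 s=3: VC-HIT | VC [27, 51, 11]
  [10] addr=0x2e blk=11 s=3: VC-HIT | VC [27, 51, 19]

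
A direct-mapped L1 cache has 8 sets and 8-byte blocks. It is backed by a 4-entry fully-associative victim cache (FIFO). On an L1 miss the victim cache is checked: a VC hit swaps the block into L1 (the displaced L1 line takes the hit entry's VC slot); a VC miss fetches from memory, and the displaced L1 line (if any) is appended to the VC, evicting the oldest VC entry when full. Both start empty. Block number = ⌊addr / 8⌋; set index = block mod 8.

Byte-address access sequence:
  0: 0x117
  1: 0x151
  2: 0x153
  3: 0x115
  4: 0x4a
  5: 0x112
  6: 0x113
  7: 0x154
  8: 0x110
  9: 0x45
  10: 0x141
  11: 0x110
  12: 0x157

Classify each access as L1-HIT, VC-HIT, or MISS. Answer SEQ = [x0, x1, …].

SEQ = [MISS, MISS, L1-HIT, VC-HIT, MISS, L1-HIT, L1-HIT, VC-HIT, VC-HIT, MISS, MISS, L1-HIT, VC-HIT]

0: 0x117 (blk 34, set 2) → MISS  vc=[]
1: 0x151 (blk 42, set 2) → MISS  vc=[34]
2: 0x153 (blk 42, set 2) → L1-HIT  vc=[34]
3: 0x115 (blk 34, set 2) → VC-HIT  vc=[42]
4: 0x4a (blk 9, set 1) → MISS  vc=[42]
5: 0x112 (blk 34, set 2) → L1-HIT  vc=[42]
6: 0x113 (blk 34, set 2) → L1-HIT  vc=[42]
7: 0x154 (blk 42, set 2) → VC-HIT  vc=[34]
8: 0x110 (blk 34, set 2) → VC-HIT  vc=[42]
9: 0x45 (blk 8, set 0) → MISS  vc=[42]
10: 0x141 (blk 40, set 0) → MISS  vc=[42, 8]
11: 0x110 (blk 34, set 2) → L1-HIT  vc=[42, 8]
12: 0x157 (blk 42, set 2) → VC-HIT  vc=[34, 8]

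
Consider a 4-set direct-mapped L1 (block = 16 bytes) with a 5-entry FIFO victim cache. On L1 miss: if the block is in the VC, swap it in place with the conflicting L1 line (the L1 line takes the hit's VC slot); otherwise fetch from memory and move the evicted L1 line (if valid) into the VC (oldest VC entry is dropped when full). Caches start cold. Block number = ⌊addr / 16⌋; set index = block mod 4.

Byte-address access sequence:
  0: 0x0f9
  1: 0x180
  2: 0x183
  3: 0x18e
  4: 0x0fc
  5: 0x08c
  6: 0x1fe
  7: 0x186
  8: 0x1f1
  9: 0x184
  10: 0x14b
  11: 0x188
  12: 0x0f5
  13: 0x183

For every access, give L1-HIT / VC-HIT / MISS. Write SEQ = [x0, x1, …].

0: 0xf9 (blk 15, set 3) → MISS  vc=[]
1: 0x180 (blk 24, set 0) → MISS  vc=[]
2: 0x183 (blk 24, set 0) → L1-HIT  vc=[]
3: 0x18e (blk 24, set 0) → L1-HIT  vc=[]
4: 0xfc (blk 15, set 3) → L1-HIT  vc=[]
5: 0x8c (blk 8, set 0) → MISS  vc=[24]
6: 0x1fe (blk 31, set 3) → MISS  vc=[24, 15]
7: 0x186 (blk 24, set 0) → VC-HIT  vc=[8, 15]
8: 0x1f1 (blk 31, set 3) → L1-HIT  vc=[8, 15]
9: 0x184 (blk 24, set 0) → L1-HIT  vc=[8, 15]
10: 0x14b (blk 20, set 0) → MISS  vc=[8, 15, 24]
11: 0x188 (blk 24, set 0) → VC-HIT  vc=[8, 15, 20]
12: 0xf5 (blk 15, set 3) → VC-HIT  vc=[8, 31, 20]
13: 0x183 (blk 24, set 0) → L1-HIT  vc=[8, 31, 20]

SEQ = [MISS, MISS, L1-HIT, L1-HIT, L1-HIT, MISS, MISS, VC-HIT, L1-HIT, L1-HIT, MISS, VC-HIT, VC-HIT, L1-HIT]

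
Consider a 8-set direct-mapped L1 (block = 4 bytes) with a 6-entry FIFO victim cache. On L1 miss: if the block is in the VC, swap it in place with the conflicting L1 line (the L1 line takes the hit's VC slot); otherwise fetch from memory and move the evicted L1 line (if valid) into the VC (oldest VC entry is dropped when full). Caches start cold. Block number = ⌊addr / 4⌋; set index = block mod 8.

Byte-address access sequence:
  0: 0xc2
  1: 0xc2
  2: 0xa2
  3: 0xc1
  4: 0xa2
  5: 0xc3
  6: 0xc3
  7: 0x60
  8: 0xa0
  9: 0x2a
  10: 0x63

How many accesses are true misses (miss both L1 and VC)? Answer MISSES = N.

0: 0xc2 (blk 48, set 0) → MISS  vc=[]
1: 0xc2 (blk 48, set 0) → L1-HIT  vc=[]
2: 0xa2 (blk 40, set 0) → MISS  vc=[48]
3: 0xc1 (blk 48, set 0) → VC-HIT  vc=[40]
4: 0xa2 (blk 40, set 0) → VC-HIT  vc=[48]
5: 0xc3 (blk 48, set 0) → VC-HIT  vc=[40]
6: 0xc3 (blk 48, set 0) → L1-HIT  vc=[40]
7: 0x60 (blk 24, set 0) → MISS  vc=[40, 48]
8: 0xa0 (blk 40, set 0) → VC-HIT  vc=[24, 48]
9: 0x2a (blk 10, set 2) → MISS  vc=[24, 48]
10: 0x63 (blk 24, set 0) → VC-HIT  vc=[40, 48]

MISSES = 4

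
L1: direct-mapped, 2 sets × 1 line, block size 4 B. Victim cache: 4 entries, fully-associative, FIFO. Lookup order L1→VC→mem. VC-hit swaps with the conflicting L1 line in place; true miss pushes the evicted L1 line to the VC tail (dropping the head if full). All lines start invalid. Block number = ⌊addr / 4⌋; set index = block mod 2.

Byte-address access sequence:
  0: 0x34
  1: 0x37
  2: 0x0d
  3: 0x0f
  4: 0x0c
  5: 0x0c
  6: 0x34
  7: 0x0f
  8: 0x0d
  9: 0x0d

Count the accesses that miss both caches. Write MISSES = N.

MISSES = 2

0: 0x34 (blk 13, set 1) → MISS  vc=[]
1: 0x37 (blk 13, set 1) → L1-HIT  vc=[]
2: 0xd (blk 3, set 1) → MISS  vc=[13]
3: 0xf (blk 3, set 1) → L1-HIT  vc=[13]
4: 0xc (blk 3, set 1) → L1-HIT  vc=[13]
5: 0xc (blk 3, set 1) → L1-HIT  vc=[13]
6: 0x34 (blk 13, set 1) → VC-HIT  vc=[3]
7: 0xf (blk 3, set 1) → VC-HIT  vc=[13]
8: 0xd (blk 3, set 1) → L1-HIT  vc=[13]
9: 0xd (blk 3, set 1) → L1-HIT  vc=[13]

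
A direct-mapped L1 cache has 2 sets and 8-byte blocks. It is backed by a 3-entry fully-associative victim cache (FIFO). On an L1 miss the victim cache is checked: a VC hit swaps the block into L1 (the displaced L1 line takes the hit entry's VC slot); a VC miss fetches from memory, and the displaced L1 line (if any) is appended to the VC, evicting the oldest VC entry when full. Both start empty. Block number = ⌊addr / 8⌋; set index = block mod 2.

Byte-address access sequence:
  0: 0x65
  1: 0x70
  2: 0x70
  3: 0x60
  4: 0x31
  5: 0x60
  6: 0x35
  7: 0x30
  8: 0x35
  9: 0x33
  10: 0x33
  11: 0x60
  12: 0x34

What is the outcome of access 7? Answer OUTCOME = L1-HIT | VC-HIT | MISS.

OUTCOME = L1-HIT

#0 0x65→b12/s0 MISS; vc=[]
#1 0x70→b14/s0 MISS; vc=[12]
#2 0x70→b14/s0 L1-HIT; vc=[12]
#3 0x60→b12/s0 VC-HIT; vc=[14]
#4 0x31→b6/s0 MISS; vc=[14,12]
#5 0x60→b12/s0 VC-HIT; vc=[14,6]
#6 0x35→b6/s0 VC-HIT; vc=[14,12]
#7 0x30→b6/s0 L1-HIT; vc=[14,12]
#8 0x35→b6/s0 L1-HIT; vc=[14,12]
#9 0x33→b6/s0 L1-HIT; vc=[14,12]
#10 0x33→b6/s0 L1-HIT; vc=[14,12]
#11 0x60→b12/s0 VC-HIT; vc=[14,6]
#12 0x34→b6/s0 VC-HIT; vc=[14,12]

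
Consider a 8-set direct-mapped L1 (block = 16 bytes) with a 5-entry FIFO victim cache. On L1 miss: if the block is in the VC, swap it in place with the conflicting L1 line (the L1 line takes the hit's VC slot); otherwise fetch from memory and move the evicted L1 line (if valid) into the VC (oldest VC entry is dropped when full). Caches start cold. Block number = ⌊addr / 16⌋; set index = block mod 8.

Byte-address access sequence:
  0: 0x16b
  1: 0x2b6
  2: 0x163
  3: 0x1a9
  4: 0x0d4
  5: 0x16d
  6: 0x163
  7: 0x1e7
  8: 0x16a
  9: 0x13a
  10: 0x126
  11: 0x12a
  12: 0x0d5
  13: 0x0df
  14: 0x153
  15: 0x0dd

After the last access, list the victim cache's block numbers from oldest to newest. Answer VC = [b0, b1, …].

  [0] addr=0x16b blk=22 s=6: MISS | VC []
  [1] addr=0x2b6 blk=43 s=3: MISS | VC []
  [2] addr=0x163 blk=22 s=6: L1-HIT | VC []
  [3] addr=0x1a9 blk=26 s=2: MISS | VC []
  [4] addr=0xd4 blk=13 s=5: MISS | VC []
  [5] addr=0x16d blk=22 s=6: L1-HIT | VC []
  [6] addr=0x163 blk=22 s=6: L1-HIT | VC []
  [7] addr=0x1e7 blk=30 s=6: MISS | VC [22]
  [8] addr=0x16a blk=22 s=6: VC-HIT | VC [30]
  [9] addr=0x13a blk=19 s=3: MISS | VC [30, 43]
  [10] addr=0x126 blk=18 s=2: MISS | VC [30, 43, 26]
  [11] addr=0x12a blk=18 s=2: L1-HIT | VC [30, 43, 26]
  [12] addr=0xd5 blk=13 s=5: L1-HIT | VC [30, 43, 26]
  [13] addr=0xdf blk=13 s=5: L1-HIT | VC [30, 43, 26]
  [14] addr=0x153 blk=21 s=5: MISS | VC [30, 43, 26, 13]
  [15] addr=0xdd blk=13 s=5: VC-HIT | VC [30, 43, 26, 21]

VC = [30, 43, 26, 21]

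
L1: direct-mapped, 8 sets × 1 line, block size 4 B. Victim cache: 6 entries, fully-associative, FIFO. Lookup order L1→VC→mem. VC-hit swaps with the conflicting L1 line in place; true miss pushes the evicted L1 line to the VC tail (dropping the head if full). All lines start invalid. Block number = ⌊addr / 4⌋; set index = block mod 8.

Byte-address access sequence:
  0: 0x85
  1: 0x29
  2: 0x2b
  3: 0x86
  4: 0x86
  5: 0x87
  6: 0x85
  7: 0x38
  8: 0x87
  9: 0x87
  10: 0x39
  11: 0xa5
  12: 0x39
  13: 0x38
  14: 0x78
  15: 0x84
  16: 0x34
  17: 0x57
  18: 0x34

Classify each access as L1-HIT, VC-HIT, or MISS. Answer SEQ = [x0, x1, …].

#0 0x85→b33/s1 MISS; vc=[]
#1 0x29→b10/s2 MISS; vc=[]
#2 0x2b→b10/s2 L1-HIT; vc=[]
#3 0x86→b33/s1 L1-HIT; vc=[]
#4 0x86→b33/s1 L1-HIT; vc=[]
#5 0x87→b33/s1 L1-HIT; vc=[]
#6 0x85→b33/s1 L1-HIT; vc=[]
#7 0x38→b14/s6 MISS; vc=[]
#8 0x87→b33/s1 L1-HIT; vc=[]
#9 0x87→b33/s1 L1-HIT; vc=[]
#10 0x39→b14/s6 L1-HIT; vc=[]
#11 0xa5→b41/s1 MISS; vc=[33]
#12 0x39→b14/s6 L1-HIT; vc=[33]
#13 0x38→b14/s6 L1-HIT; vc=[33]
#14 0x78→b30/s6 MISS; vc=[33,14]
#15 0x84→b33/s1 VC-HIT; vc=[41,14]
#16 0x34→b13/s5 MISS; vc=[41,14]
#17 0x57→b21/s5 MISS; vc=[41,14,13]
#18 0x34→b13/s5 VC-HIT; vc=[41,14,21]

SEQ = [MISS, MISS, L1-HIT, L1-HIT, L1-HIT, L1-HIT, L1-HIT, MISS, L1-HIT, L1-HIT, L1-HIT, MISS, L1-HIT, L1-HIT, MISS, VC-HIT, MISS, MISS, VC-HIT]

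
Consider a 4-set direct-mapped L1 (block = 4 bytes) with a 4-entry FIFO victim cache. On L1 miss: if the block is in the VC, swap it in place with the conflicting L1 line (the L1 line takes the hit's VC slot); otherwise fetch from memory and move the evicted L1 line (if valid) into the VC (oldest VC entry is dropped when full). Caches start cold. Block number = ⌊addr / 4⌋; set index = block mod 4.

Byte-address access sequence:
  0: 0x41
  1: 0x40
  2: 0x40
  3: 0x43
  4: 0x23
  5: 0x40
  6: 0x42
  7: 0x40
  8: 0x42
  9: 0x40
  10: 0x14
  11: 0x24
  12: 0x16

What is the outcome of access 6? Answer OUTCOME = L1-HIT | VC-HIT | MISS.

OUTCOME = L1-HIT

#0 0x41→b16/s0 MISS; vc=[]
#1 0x40→b16/s0 L1-HIT; vc=[]
#2 0x40→b16/s0 L1-HIT; vc=[]
#3 0x43→b16/s0 L1-HIT; vc=[]
#4 0x23→b8/s0 MISS; vc=[16]
#5 0x40→b16/s0 VC-HIT; vc=[8]
#6 0x42→b16/s0 L1-HIT; vc=[8]
#7 0x40→b16/s0 L1-HIT; vc=[8]
#8 0x42→b16/s0 L1-HIT; vc=[8]
#9 0x40→b16/s0 L1-HIT; vc=[8]
#10 0x14→b5/s1 MISS; vc=[8]
#11 0x24→b9/s1 MISS; vc=[8,5]
#12 0x16→b5/s1 VC-HIT; vc=[8,9]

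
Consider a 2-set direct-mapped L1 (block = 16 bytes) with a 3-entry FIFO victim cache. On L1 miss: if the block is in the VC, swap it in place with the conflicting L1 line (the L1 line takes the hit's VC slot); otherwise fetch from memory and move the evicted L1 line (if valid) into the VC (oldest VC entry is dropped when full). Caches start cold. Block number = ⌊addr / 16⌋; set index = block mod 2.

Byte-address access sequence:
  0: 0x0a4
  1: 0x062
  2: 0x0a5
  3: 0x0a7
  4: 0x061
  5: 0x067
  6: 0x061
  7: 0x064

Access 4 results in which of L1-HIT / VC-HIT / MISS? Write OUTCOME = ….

OUTCOME = VC-HIT

  [0] addr=0xa4 blk=10 s=0: MISS | VC []
  [1] addr=0x62 blk=6 s=0: MISS | VC [10]
  [2] addr=0xa5 blk=10 s=0: VC-HIT | VC [6]
  [3] addr=0xa7 blk=10 s=0: L1-HIT | VC [6]
  [4] addr=0x61 blk=6 s=0: VC-HIT | VC [10]
  [5] addr=0x67 blk=6 s=0: L1-HIT | VC [10]
  [6] addr=0x61 blk=6 s=0: L1-HIT | VC [10]
  [7] addr=0x64 blk=6 s=0: L1-HIT | VC [10]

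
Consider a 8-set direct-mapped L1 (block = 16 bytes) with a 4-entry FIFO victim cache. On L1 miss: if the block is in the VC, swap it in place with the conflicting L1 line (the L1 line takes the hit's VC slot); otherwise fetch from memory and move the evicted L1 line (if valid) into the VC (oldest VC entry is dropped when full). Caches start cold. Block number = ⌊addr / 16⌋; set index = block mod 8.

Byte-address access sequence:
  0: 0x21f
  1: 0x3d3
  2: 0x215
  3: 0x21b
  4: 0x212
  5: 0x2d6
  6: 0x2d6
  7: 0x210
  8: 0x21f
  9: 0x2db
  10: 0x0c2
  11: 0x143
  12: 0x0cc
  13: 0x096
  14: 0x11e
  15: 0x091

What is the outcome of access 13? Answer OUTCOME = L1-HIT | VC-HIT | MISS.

0: 0x21f (blk 33, set 1) → MISS  vc=[]
1: 0x3d3 (blk 61, set 5) → MISS  vc=[]
2: 0x215 (blk 33, set 1) → L1-HIT  vc=[]
3: 0x21b (blk 33, set 1) → L1-HIT  vc=[]
4: 0x212 (blk 33, set 1) → L1-HIT  vc=[]
5: 0x2d6 (blk 45, set 5) → MISS  vc=[61]
6: 0x2d6 (blk 45, set 5) → L1-HIT  vc=[61]
7: 0x210 (blk 33, set 1) → L1-HIT  vc=[61]
8: 0x21f (blk 33, set 1) → L1-HIT  vc=[61]
9: 0x2db (blk 45, set 5) → L1-HIT  vc=[61]
10: 0xc2 (blk 12, set 4) → MISS  vc=[61]
11: 0x143 (blk 20, set 4) → MISS  vc=[61, 12]
12: 0xcc (blk 12, set 4) → VC-HIT  vc=[61, 20]
13: 0x96 (blk 9, set 1) → MISS  vc=[61, 20, 33]
14: 0x11e (blk 17, set 1) → MISS  vc=[61, 20, 33, 9]
15: 0x91 (blk 9, set 1) → VC-HIT  vc=[61, 20, 33, 17]

OUTCOME = MISS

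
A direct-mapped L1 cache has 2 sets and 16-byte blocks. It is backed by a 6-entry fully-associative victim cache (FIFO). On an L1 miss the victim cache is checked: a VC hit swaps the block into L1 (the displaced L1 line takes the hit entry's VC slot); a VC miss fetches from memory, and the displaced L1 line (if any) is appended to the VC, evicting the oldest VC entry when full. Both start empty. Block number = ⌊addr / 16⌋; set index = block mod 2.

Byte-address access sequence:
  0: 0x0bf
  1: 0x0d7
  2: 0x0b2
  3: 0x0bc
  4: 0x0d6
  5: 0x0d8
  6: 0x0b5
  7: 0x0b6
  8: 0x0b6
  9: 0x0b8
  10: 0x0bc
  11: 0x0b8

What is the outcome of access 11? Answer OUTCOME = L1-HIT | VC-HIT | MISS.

OUTCOME = L1-HIT

0: 0xbf (blk 11, set 1) → MISS  vc=[]
1: 0xd7 (blk 13, set 1) → MISS  vc=[11]
2: 0xb2 (blk 11, set 1) → VC-HIT  vc=[13]
3: 0xbc (blk 11, set 1) → L1-HIT  vc=[13]
4: 0xd6 (blk 13, set 1) → VC-HIT  vc=[11]
5: 0xd8 (blk 13, set 1) → L1-HIT  vc=[11]
6: 0xb5 (blk 11, set 1) → VC-HIT  vc=[13]
7: 0xb6 (blk 11, set 1) → L1-HIT  vc=[13]
8: 0xb6 (blk 11, set 1) → L1-HIT  vc=[13]
9: 0xb8 (blk 11, set 1) → L1-HIT  vc=[13]
10: 0xbc (blk 11, set 1) → L1-HIT  vc=[13]
11: 0xb8 (blk 11, set 1) → L1-HIT  vc=[13]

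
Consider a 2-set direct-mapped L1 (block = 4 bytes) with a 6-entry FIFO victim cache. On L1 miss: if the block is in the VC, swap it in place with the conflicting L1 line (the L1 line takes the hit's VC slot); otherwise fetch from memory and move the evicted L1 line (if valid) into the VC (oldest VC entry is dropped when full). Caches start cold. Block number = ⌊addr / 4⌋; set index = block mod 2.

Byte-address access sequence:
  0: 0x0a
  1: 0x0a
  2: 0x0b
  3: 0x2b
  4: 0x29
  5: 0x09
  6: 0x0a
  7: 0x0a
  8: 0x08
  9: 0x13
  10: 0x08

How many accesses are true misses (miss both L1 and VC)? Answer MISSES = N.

MISSES = 3

0: 0xa (blk 2, set 0) → MISS  vc=[]
1: 0xa (blk 2, set 0) → L1-HIT  vc=[]
2: 0xb (blk 2, set 0) → L1-HIT  vc=[]
3: 0x2b (blk 10, set 0) → MISS  vc=[2]
4: 0x29 (blk 10, set 0) → L1-HIT  vc=[2]
5: 0x9 (blk 2, set 0) → VC-HIT  vc=[10]
6: 0xa (blk 2, set 0) → L1-HIT  vc=[10]
7: 0xa (blk 2, set 0) → L1-HIT  vc=[10]
8: 0x8 (blk 2, set 0) → L1-HIT  vc=[10]
9: 0x13 (blk 4, set 0) → MISS  vc=[10, 2]
10: 0x8 (blk 2, set 0) → VC-HIT  vc=[10, 4]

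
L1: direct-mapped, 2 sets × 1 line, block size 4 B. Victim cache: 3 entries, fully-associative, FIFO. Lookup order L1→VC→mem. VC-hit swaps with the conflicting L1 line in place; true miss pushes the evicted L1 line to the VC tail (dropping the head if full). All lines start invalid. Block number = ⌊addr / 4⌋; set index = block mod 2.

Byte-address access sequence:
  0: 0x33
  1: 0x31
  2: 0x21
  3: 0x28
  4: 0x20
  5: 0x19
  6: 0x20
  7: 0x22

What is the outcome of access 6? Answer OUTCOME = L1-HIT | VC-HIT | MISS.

OUTCOME = VC-HIT

#0 0x33→b12/s0 MISS; vc=[]
#1 0x31→b12/s0 L1-HIT; vc=[]
#2 0x21→b8/s0 MISS; vc=[12]
#3 0x28→b10/s0 MISS; vc=[12,8]
#4 0x20→b8/s0 VC-HIT; vc=[12,10]
#5 0x19→b6/s0 MISS; vc=[12,10,8]
#6 0x20→b8/s0 VC-HIT; vc=[12,10,6]
#7 0x22→b8/s0 L1-HIT; vc=[12,10,6]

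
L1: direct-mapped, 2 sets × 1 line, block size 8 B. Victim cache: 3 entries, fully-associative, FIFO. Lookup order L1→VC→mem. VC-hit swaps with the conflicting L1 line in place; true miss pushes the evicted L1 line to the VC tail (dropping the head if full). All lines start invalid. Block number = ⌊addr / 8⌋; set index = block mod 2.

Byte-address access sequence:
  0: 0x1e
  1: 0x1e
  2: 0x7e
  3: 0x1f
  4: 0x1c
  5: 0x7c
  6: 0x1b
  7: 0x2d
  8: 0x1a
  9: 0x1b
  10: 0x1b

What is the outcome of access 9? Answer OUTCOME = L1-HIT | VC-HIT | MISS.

  [0] addr=0x1e blk=3 s=1: MISS | VC []
  [1] addr=0x1e blk=3 s=1: L1-HIT | VC []
  [2] addr=0x7e blk=15 s=1: MISS | VC [3]
  [3] addr=0x1f blk=3 s=1: VC-HIT | VC [15]
  [4] addr=0x1c blk=3 s=1: L1-HIT | VC [15]
  [5] addr=0x7c blk=15 s=1: VC-HIT | VC [3]
  [6] addr=0x1b blk=3 s=1: VC-HIT | VC [15]
  [7] addr=0x2d blk=5 s=1: MISS | VC [15, 3]
  [8] addr=0x1a blk=3 s=1: VC-HIT | VC [15, 5]
  [9] addr=0x1b blk=3 s=1: L1-HIT | VC [15, 5]
  [10] addr=0x1b blk=3 s=1: L1-HIT | VC [15, 5]

OUTCOME = L1-HIT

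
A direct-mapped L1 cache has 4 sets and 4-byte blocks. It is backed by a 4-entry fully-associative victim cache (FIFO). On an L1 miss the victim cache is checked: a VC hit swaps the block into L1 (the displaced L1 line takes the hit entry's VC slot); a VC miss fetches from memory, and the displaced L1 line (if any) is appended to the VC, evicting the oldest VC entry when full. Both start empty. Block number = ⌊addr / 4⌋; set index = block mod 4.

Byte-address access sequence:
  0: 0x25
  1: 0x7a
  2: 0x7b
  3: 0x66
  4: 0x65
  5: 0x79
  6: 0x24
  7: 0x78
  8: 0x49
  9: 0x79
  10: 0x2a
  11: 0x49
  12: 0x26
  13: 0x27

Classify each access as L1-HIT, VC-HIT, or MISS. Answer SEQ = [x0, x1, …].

  [0] addr=0x25 blk=9 s=1: MISS | VC []
  [1] addr=0x7a blk=30 s=2: MISS | VC []
  [2] addr=0x7b blk=30 s=2: L1-HIT | VC []
  [3] addr=0x66 blk=25 s=1: MISS | VC [9]
  [4] addr=0x65 blk=25 s=1: L1-HIT | VC [9]
  [5] addr=0x79 blk=30 s=2: L1-HIT | VC [9]
  [6] addr=0x24 blk=9 s=1: VC-HIT | VC [25]
  [7] addr=0x78 blk=30 s=2: L1-HIT | VC [25]
  [8] addr=0x49 blk=18 s=2: MISS | VC [25, 30]
  [9] addr=0x79 blk=30 s=2: VC-HIT | VC [25, 18]
  [10] addr=0x2a blk=10 s=2: MISS | VC [25, 18, 30]
  [11] addr=0x49 blk=18 s=2: VC-HIT | VC [25, 10, 30]
  [12] addr=0x26 blk=9 s=1: L1-HIT | VC [25, 10, 30]
  [13] addr=0x27 blk=9 s=1: L1-HIT | VC [25, 10, 30]

SEQ = [MISS, MISS, L1-HIT, MISS, L1-HIT, L1-HIT, VC-HIT, L1-HIT, MISS, VC-HIT, MISS, VC-HIT, L1-HIT, L1-HIT]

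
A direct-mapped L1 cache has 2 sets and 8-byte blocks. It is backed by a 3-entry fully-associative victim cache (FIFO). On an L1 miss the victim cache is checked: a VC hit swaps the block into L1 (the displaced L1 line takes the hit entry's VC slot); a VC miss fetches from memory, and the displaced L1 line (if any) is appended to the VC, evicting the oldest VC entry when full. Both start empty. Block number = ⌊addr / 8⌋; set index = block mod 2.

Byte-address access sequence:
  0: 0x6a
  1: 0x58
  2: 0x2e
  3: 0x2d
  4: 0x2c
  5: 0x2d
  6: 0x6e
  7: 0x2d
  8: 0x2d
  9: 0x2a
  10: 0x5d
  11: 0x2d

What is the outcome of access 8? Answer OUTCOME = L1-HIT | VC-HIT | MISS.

OUTCOME = L1-HIT

  [0] addr=0x6a blk=13 s=1: MISS | VC []
  [1] addr=0x58 blk=11 s=1: MISS | VC [13]
  [2] addr=0x2e blk=5 s=1: MISS | VC [13, 11]
  [3] addr=0x2d blk=5 s=1: L1-HIT | VC [13, 11]
  [4] addr=0x2c blk=5 s=1: L1-HIT | VC [13, 11]
  [5] addr=0x2d blk=5 s=1: L1-HIT | VC [13, 11]
  [6] addr=0x6e blk=13 s=1: VC-HIT | VC [5, 11]
  [7] addr=0x2d blk=5 s=1: VC-HIT | VC [13, 11]
  [8] addr=0x2d blk=5 s=1: L1-HIT | VC [13, 11]
  [9] addr=0x2a blk=5 s=1: L1-HIT | VC [13, 11]
  [10] addr=0x5d blk=11 s=1: VC-HIT | VC [13, 5]
  [11] addr=0x2d blk=5 s=1: VC-HIT | VC [13, 11]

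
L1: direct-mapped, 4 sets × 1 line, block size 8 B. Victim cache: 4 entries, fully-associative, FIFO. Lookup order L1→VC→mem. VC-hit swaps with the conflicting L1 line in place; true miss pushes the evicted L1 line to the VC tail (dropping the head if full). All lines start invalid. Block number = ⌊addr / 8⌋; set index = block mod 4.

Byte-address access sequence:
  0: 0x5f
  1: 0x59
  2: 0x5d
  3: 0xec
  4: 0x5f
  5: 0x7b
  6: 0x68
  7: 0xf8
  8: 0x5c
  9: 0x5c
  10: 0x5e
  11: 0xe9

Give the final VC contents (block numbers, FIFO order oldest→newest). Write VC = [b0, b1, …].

  [0] addr=0x5f blk=11 s=3: MISS | VC []
  [1] addr=0x59 blk=11 s=3: L1-HIT | VC []
  [2] addr=0x5d blk=11 s=3: L1-HIT | VC []
  [3] addr=0xec blk=29 s=1: MISS | VC []
  [4] addr=0x5f blk=11 s=3: L1-HIT | VC []
  [5] addr=0x7b blk=15 s=3: MISS | VC [11]
  [6] addr=0x68 blk=13 s=1: MISS | VC [11, 29]
  [7] addr=0xf8 blk=31 s=3: MISS | VC [11, 29, 15]
  [8] addr=0x5c blk=11 s=3: VC-HIT | VC [31, 29, 15]
  [9] addr=0x5c blk=11 s=3: L1-HIT | VC [31, 29, 15]
  [10] addr=0x5e blk=11 s=3: L1-HIT | VC [31, 29, 15]
  [11] addr=0xe9 blk=29 s=1: VC-HIT | VC [31, 13, 15]

VC = [31, 13, 15]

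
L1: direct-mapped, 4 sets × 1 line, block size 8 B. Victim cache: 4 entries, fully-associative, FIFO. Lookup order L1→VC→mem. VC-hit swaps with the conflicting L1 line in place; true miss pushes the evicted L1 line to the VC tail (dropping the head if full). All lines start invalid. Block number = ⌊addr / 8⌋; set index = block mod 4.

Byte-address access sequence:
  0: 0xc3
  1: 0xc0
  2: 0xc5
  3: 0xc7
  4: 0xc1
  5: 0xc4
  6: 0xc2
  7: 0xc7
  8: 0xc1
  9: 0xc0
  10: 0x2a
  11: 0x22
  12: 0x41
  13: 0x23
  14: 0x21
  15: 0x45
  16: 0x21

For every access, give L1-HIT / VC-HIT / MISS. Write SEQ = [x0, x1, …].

  [0] addr=0xc3 blk=24 s=0: MISS | VC []
  [1] addr=0xc0 blk=24 s=0: L1-HIT | VC []
  [2] addr=0xc5 blk=24 s=0: L1-HIT | VC []
  [3] addr=0xc7 blk=24 s=0: L1-HIT | VC []
  [4] addr=0xc1 blk=24 s=0: L1-HIT | VC []
  [5] addr=0xc4 blk=24 s=0: L1-HIT | VC []
  [6] addr=0xc2 blk=24 s=0: L1-HIT | VC []
  [7] addr=0xc7 blk=24 s=0: L1-HIT | VC []
  [8] addr=0xc1 blk=24 s=0: L1-HIT | VC []
  [9] addr=0xc0 blk=24 s=0: L1-HIT | VC []
  [10] addr=0x2a blk=5 s=1: MISS | VC []
  [11] addr=0x22 blk=4 s=0: MISS | VC [24]
  [12] addr=0x41 blk=8 s=0: MISS | VC [24, 4]
  [13] addr=0x23 blk=4 s=0: VC-HIT | VC [24, 8]
  [14] addr=0x21 blk=4 s=0: L1-HIT | VC [24, 8]
  [15] addr=0x45 blk=8 s=0: VC-HIT | VC [24, 4]
  [16] addr=0x21 blk=4 s=0: VC-HIT | VC [24, 8]

SEQ = [MISS, L1-HIT, L1-HIT, L1-HIT, L1-HIT, L1-HIT, L1-HIT, L1-HIT, L1-HIT, L1-HIT, MISS, MISS, MISS, VC-HIT, L1-HIT, VC-HIT, VC-HIT]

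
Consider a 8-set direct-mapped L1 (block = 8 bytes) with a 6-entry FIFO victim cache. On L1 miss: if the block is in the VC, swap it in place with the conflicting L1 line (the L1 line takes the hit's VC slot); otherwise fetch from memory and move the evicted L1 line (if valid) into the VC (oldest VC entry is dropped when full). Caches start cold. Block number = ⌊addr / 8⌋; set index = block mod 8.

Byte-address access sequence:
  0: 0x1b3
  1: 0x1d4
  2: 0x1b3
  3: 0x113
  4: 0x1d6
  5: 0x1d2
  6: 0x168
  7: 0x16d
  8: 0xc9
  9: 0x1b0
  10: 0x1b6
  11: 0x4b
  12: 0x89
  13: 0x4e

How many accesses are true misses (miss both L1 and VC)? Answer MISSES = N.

MISSES = 7

  [0] addr=0x1b3 blk=54 s=6: MISS | VC []
  [1] addr=0x1d4 blk=58 s=2: MISS | VC []
  [2] addr=0x1b3 blk=54 s=6: L1-HIT | VC []
  [3] addr=0x113 blk=34 s=2: MISS | VC [58]
  [4] addr=0x1d6 blk=58 s=2: VC-HIT | VC [34]
  [5] addr=0x1d2 blk=58 s=2: L1-HIT | VC [34]
  [6] addr=0x168 blk=45 s=5: MISS | VC [34]
  [7] addr=0x16d blk=45 s=5: L1-HIT | VC [34]
  [8] addr=0xc9 blk=25 s=1: MISS | VC [34]
  [9] addr=0x1b0 blk=54 s=6: L1-HIT | VC [34]
  [10] addr=0x1b6 blk=54 s=6: L1-HIT | VC [34]
  [11] addr=0x4b blk=9 s=1: MISS | VC [34, 25]
  [12] addr=0x89 blk=17 s=1: MISS | VC [34, 25, 9]
  [13] addr=0x4e blk=9 s=1: VC-HIT | VC [34, 25, 17]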